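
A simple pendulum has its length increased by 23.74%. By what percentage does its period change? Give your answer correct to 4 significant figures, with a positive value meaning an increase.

T ∝ √L, so T'/T = √(1.2374) = 1.1124.
Percentage change in T = (1.1124 − 1) × 100% = 11.24%.

11.24%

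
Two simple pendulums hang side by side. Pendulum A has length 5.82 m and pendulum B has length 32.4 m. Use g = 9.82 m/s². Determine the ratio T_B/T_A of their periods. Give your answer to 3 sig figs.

2.36

T ∝ √L, so T_B/T_A = √(L_B/L_A) = √(32.4/5.82) = 2.36.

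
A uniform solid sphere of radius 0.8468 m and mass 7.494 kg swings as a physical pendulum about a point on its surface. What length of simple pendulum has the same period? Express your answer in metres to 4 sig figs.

The equivalent simple-pendulum length is L_eq = I/(md), where I is about the pivot and d = 0.84680 m.
I_cm = (2/5)mR² = 2.1495 kg·m², so I = I_cm + md² = 2.1495 + 5.3737 = 7.5232 kg·m².
L_eq = 7.5232/(7.494 × 0.84680) = 1.186 m.

1.186 m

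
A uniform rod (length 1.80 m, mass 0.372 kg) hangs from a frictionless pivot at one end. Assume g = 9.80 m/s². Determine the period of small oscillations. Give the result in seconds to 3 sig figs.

For a physical pendulum T = 2π√(I/(mgd)), with d = 0.9000 m from pivot to centre of mass.
I_cm = mL²/12 = 0.372 × 1.80²/12 = 0.1004 kg·m²; I = I_cm + md² = 0.1004 + 0.372 × 0.9000² = 0.4018 kg·m².
T = 2π√(0.4018/(0.372 × 9.80 × 0.9000)) = 2.20 s.

2.20 s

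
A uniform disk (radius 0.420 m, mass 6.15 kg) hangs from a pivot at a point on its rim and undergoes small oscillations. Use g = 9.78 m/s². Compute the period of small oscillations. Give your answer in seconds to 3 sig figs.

1.59 s

I_cm = ½mr² = 0.5424 kg·m². The pivot is at distance d = 0.420 m from the centre of mass.
By the parallel-axis theorem, I = I_cm + md² = 0.5424 + 1.085 = 1.627 kg·m².
T = 2π√(I/(mgd)) = 2π√(1.627/(6.15 × 9.78 × 0.420)) = 1.59 s.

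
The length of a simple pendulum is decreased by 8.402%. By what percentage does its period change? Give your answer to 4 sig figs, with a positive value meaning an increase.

T ∝ √L, so T'/T = √(0.91598) = 0.95707.
Percentage change in T = (0.95707 − 1) × 100% = -4.293%.

-4.293%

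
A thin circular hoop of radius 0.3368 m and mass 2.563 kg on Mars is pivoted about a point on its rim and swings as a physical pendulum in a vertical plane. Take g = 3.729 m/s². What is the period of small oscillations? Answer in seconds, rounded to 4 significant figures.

2.670 s

I_cm = mr² = 0.29073 kg·m². The pivot is at distance d = 0.3368 m from the centre of mass.
By the parallel-axis theorem, I = I_cm + md² = 0.29073 + 0.29073 = 0.58146 kg·m².
T = 2π√(I/(mgd)) = 2π√(0.58146/(2.563 × 3.729 × 0.3368)) = 2.670 s.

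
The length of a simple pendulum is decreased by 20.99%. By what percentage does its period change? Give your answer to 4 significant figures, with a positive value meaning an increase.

T ∝ √L, so T'/T = √(0.79010) = 0.88888.
Percentage change in T = (0.88888 − 1) × 100% = -11.11%.

-11.11%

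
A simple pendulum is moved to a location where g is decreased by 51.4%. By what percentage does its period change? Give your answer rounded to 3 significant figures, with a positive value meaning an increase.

43.4%

T ∝ 1/√g, so T'/T = 1/√(0.4860) = 1.434.
Percentage change in T = (1.434 − 1) × 100% = 43.4%.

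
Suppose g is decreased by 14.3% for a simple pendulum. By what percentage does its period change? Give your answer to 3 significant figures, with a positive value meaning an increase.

8.02%

T ∝ 1/√g, so T'/T = 1/√(0.8570) = 1.080.
Percentage change in T = (1.080 − 1) × 100% = 8.02%.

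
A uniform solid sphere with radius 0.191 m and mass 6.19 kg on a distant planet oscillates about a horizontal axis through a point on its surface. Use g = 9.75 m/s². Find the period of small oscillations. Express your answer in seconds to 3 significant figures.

1.04 s

I_cm = (2/5)mr² = 0.09033 kg·m². The pivot is at distance d = 0.191 m from the centre of mass.
By the parallel-axis theorem, I = I_cm + md² = 0.09033 + 0.2258 = 0.3161 kg·m².
T = 2π√(I/(mgd)) = 2π√(0.3161/(6.19 × 9.75 × 0.191)) = 1.04 s.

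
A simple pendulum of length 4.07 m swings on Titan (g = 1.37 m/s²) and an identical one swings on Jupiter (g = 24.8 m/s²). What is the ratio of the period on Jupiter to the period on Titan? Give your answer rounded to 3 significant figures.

T ∝ 1/√g, so T₂/T₁ = √(g₁/g₂) = √(1.37/24.8) = 0.235.

0.235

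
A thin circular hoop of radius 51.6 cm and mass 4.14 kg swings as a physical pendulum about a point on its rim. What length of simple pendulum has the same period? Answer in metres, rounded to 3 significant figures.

The equivalent simple-pendulum length is L_eq = I/(md), where I is about the pivot and d = 0.5160 m.
I_cm = mR² = 1.102 kg·m², so I = I_cm + md² = 1.102 + 1.102 = 2.205 kg·m².
L_eq = 2.205/(4.14 × 0.5160) = 1.03 m.

1.03 m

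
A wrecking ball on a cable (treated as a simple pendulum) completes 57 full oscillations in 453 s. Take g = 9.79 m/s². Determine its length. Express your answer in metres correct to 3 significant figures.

T = 453/57 = 7.947 s.
From T = 2π√(L/g), L = gT²/(4π²) = 9.79 × 7.947²/(4π²) = 15.7 m.

15.7 m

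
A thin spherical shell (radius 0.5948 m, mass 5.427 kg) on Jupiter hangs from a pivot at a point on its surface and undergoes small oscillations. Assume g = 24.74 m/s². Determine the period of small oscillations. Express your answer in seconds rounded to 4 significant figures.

I_cm = (2/3)mr² = 1.2800 kg·m². The pivot is at distance d = 0.5948 m from the centre of mass.
By the parallel-axis theorem, I = I_cm + md² = 1.2800 + 1.9200 = 3.2000 kg·m².
T = 2π√(I/(mgd)) = 2π√(3.2000/(5.427 × 24.74 × 0.5948)) = 1.258 s.

1.258 s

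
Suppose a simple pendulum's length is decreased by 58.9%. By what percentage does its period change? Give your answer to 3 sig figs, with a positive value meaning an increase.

T ∝ √L, so T'/T = √(0.4110) = 0.6411.
Percentage change in T = (0.6411 − 1) × 100% = -35.9%.

-35.9%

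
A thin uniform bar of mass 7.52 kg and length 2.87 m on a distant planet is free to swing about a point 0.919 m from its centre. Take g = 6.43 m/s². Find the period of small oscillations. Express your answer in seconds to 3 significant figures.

For a physical pendulum T = 2π√(I/(mgd)), with d = 0.9190 m from pivot to centre of mass.
I_cm = mL²/12 = 7.52 × 2.87²/12 = 5.162 kg·m²; I = I_cm + md² = 5.162 + 7.52 × 0.9190² = 11.51 kg·m².
T = 2π√(11.51/(7.52 × 6.43 × 0.9190)) = 3.20 s.

3.20 s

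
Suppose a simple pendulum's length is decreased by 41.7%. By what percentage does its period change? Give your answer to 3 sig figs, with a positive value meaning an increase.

-23.6%

T ∝ √L, so T'/T = √(0.5830) = 0.7635.
Percentage change in T = (0.7635 − 1) × 100% = -23.6%.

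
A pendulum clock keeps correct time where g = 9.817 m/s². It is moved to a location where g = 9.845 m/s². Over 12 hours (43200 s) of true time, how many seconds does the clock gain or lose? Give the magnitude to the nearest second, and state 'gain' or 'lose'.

gain 62 s

The clock's period scales as T ∝ 1/√g, so T'/T = √(9.817/9.845) = 0.998577.
In 43200 s of true time the clock registers 43200/0.998577 = 43261.6 s, so it gains 62 s.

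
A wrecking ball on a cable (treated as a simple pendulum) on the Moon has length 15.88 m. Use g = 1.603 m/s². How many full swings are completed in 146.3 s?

7

T = 2π√(L/g) = 2π√(15.88/1.603) = 19.776 s.
Number of complete oscillations = ⌊146.3/19.776⌋ = ⌊7.3979⌋ = 7.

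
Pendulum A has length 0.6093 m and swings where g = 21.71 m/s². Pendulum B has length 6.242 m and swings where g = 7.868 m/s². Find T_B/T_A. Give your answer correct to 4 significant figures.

T = 2π√(L/g), so T_B/T_A = √((L_B/g_B)/(L_A/g_A)) = √((6.242/7.868)/(0.6093/21.71)) = 5.317.

5.317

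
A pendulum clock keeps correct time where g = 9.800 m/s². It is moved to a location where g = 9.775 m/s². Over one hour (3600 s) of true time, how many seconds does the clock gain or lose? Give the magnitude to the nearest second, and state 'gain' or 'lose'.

The clock's period scales as T ∝ 1/√g, so T'/T = √(9.800/9.775) = 1.00128.
In 3600 s of true time the clock registers 3600/1.00128 = 3595.4 s, so it loses 5 s.

lose 5 s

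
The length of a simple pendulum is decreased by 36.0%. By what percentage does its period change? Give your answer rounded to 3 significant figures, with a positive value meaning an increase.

-20.0%

T ∝ √L, so T'/T = √(0.6400) = 0.8000.
Percentage change in T = (0.8000 − 1) × 100% = -20.0%.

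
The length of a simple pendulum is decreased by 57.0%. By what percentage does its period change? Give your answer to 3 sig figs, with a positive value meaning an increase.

T ∝ √L, so T'/T = √(0.4300) = 0.6557.
Percentage change in T = (0.6557 − 1) × 100% = -34.4%.

-34.4%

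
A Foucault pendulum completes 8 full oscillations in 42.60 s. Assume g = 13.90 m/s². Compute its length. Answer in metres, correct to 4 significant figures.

9.984 m

T = 42.60/8 = 5.3250 s.
From T = 2π√(L/g), L = gT²/(4π²) = 13.90 × 5.3250²/(4π²) = 9.984 m.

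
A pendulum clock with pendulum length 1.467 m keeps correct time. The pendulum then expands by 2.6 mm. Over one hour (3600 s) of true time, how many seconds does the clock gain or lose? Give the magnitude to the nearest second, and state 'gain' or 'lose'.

T ∝ √L, so T'/T = √(1.46960/1.467) = 1.00089.
In 3600 s of true time the clock registers 3600/1.00089 = 3596.8 s, so it loses 3 s.

lose 3 s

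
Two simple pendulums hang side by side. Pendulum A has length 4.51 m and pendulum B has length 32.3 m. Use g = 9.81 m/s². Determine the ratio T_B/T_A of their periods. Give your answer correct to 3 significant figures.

T ∝ √L, so T_B/T_A = √(L_B/L_A) = √(32.3/4.51) = 2.68.

2.68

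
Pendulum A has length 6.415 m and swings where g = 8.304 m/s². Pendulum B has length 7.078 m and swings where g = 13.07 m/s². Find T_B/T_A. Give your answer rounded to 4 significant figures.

0.8373

T = 2π√(L/g), so T_B/T_A = √((L_B/g_B)/(L_A/g_A)) = √((7.078/13.07)/(6.415/8.304)) = 0.8373.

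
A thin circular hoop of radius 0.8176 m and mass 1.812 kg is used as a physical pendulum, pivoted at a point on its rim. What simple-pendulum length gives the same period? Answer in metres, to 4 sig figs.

The equivalent simple-pendulum length is L_eq = I/(md), where I is about the pivot and d = 0.81760 m.
I_cm = mR² = 1.2113 kg·m², so I = I_cm + md² = 1.2113 + 1.2113 = 2.4225 kg·m².
L_eq = 2.4225/(1.812 × 0.81760) = 1.635 m.

1.635 m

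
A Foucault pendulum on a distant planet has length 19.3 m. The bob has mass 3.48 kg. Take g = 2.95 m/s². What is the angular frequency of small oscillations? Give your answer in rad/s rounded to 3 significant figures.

ω = √(g/L) = √(2.95/19.3) = 0.391 rad/s.

0.391 rad/s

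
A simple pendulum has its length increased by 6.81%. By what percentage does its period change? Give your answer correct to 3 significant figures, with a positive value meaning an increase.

T ∝ √L, so T'/T = √(1.068) = 1.033.
Percentage change in T = (1.033 − 1) × 100% = 3.35%.

3.35%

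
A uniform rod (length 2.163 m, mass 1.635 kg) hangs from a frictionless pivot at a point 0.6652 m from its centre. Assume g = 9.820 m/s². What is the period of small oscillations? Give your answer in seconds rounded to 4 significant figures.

For a physical pendulum T = 2π√(I/(mgd)), with d = 0.66520 m from pivot to centre of mass.
I_cm = mL²/12 = 1.635 × 2.163²/12 = 0.63746 kg·m²; I = I_cm + md² = 0.63746 + 1.635 × 0.66520² = 1.3609 kg·m².
T = 2π√(1.3609/(1.635 × 9.820 × 0.66520)) = 2.243 s.

2.243 s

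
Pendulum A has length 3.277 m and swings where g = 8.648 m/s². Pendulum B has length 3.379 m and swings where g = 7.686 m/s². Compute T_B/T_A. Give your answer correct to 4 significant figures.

1.077

T = 2π√(L/g), so T_B/T_A = √((L_B/g_B)/(L_A/g_A)) = √((3.379/7.686)/(3.277/8.648)) = 1.077.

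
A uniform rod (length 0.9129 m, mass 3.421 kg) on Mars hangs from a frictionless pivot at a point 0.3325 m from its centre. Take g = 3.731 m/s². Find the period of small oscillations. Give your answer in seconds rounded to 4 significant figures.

For a physical pendulum T = 2π√(I/(mgd)), with d = 0.33250 m from pivot to centre of mass.
I_cm = mL²/12 = 3.421 × 0.9129²/12 = 0.23758 kg·m²; I = I_cm + md² = 0.23758 + 3.421 × 0.33250² = 0.61580 kg·m².
T = 2π√(0.61580/(3.421 × 3.731 × 0.33250)) = 2.393 s.

2.393 s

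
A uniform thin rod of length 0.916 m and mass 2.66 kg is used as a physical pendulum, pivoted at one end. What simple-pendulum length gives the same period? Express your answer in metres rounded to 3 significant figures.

The equivalent simple-pendulum length is L_eq = I/(md), where I is about the pivot and d = 0.4580 m.
I_cm = (1/12)mL² = 0.1860 kg·m², so I = I_cm + md² = 0.1860 + 0.5580 = 0.7440 kg·m².
L_eq = 0.7440/(2.66 × 0.4580) = 0.611 m.

0.611 m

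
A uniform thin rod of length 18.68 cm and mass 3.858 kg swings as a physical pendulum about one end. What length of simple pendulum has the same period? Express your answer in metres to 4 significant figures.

0.1245 m

The equivalent simple-pendulum length is L_eq = I/(md), where I is about the pivot and d = 0.093400 m.
I_cm = (1/12)mL² = 0.011218 kg·m², so I = I_cm + md² = 0.011218 + 0.033655 = 0.044874 kg·m².
L_eq = 0.044874/(3.858 × 0.093400) = 0.1245 m.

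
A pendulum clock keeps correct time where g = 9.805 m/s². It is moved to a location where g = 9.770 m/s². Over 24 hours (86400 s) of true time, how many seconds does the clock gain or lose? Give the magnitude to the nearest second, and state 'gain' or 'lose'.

lose 154 s

The clock's period scales as T ∝ 1/√g, so T'/T = √(9.805/9.770) = 1.00179.
In 86400 s of true time the clock registers 86400/1.00179 = 86245.7 s, so it loses 154 s.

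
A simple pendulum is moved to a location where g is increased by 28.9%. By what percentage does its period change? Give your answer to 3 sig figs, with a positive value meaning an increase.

T ∝ 1/√g, so T'/T = 1/√(1.289) = 0.8808.
Percentage change in T = (0.8808 − 1) × 100% = -11.9%.

-11.9%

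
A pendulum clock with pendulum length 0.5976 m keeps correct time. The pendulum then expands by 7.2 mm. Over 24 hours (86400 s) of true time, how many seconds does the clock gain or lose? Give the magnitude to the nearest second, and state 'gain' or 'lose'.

T ∝ √L, so T'/T = √(0.60480/0.5976) = 1.00601.
In 86400 s of true time the clock registers 86400/1.00601 = 85884.2 s, so it loses 516 s.

lose 516 s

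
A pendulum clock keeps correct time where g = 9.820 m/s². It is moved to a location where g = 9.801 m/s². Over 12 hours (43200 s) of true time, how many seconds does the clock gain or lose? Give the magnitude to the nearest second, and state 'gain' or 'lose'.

lose 42 s

The clock's period scales as T ∝ 1/√g, so T'/T = √(9.820/9.801) = 1.00097.
In 43200 s of true time the clock registers 43200/1.00097 = 43158.2 s, so it loses 42 s.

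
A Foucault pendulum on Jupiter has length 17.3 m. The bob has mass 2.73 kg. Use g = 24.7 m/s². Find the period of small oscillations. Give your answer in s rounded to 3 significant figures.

T = 2π√(L/g) = 2π√(17.3/24.7) = 2π × 0.8369 = 5.26 s.

5.26 s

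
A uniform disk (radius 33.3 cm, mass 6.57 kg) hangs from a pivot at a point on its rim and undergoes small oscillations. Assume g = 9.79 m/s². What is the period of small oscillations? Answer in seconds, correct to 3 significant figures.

I_cm = ½mr² = 0.3643 kg·m². The pivot is at distance d = 0.333 m from the centre of mass.
By the parallel-axis theorem, I = I_cm + md² = 0.3643 + 0.7285 = 1.093 kg·m².
T = 2π√(I/(mgd)) = 2π√(1.093/(6.57 × 9.79 × 0.333)) = 1.42 s.

1.42 s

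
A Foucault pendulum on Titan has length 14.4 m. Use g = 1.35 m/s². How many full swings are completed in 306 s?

T = 2π√(L/g) = 2π√(14.4/1.35) = 20.52 s.
Number of complete oscillations = ⌊306/20.52⌋ = ⌊14.91⌋ = 14.

14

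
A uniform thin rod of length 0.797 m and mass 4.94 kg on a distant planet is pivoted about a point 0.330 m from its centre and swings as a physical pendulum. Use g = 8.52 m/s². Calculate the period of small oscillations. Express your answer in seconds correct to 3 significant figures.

For a physical pendulum T = 2π√(I/(mgd)), with d = 0.3300 m from pivot to centre of mass.
I_cm = mL²/12 = 4.94 × 0.797²/12 = 0.2615 kg·m²; I = I_cm + md² = 0.2615 + 4.94 × 0.3300² = 0.7995 kg·m².
T = 2π√(0.7995/(4.94 × 8.52 × 0.3300)) = 1.51 s.

1.51 s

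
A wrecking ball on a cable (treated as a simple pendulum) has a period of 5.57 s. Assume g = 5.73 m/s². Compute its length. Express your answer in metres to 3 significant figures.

4.50 m

From T = 2π√(L/g), L = gT²/(4π²) = 5.73 × 5.570²/(4π²) = 4.50 m.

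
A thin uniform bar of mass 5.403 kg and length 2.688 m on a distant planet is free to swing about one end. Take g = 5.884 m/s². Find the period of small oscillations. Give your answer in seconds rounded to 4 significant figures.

For a physical pendulum T = 2π√(I/(mgd)), with d = 1.3440 m from pivot to centre of mass.
I_cm = mL²/12 = 5.403 × 2.688²/12 = 3.2532 kg·m²; I = I_cm + md² = 3.2532 + 5.403 × 1.3440² = 13.013 kg·m².
T = 2π√(13.013/(5.403 × 5.884 × 1.3440)) = 3.467 s.

3.467 s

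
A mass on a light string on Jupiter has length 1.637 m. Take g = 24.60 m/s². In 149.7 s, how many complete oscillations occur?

T = 2π√(L/g) = 2π√(1.637/24.60) = 1.6208 s.
Number of complete oscillations = ⌊149.7/1.6208⌋ = ⌊92.360⌋ = 92.

92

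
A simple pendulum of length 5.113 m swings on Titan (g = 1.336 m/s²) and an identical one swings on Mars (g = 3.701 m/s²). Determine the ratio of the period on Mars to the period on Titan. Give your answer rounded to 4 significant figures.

T ∝ 1/√g, so T₂/T₁ = √(g₁/g₂) = √(1.336/3.701) = 0.6008.

0.6008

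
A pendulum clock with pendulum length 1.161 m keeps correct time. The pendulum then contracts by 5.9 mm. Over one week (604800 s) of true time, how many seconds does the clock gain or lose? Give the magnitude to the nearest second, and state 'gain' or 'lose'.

gain 1543 s

T ∝ √L, so T'/T = √(1.15510/1.161) = 0.997456.
In 604800 s of true time the clock registers 604800/0.997456 = 606342.6 s, so it gains 1543 s.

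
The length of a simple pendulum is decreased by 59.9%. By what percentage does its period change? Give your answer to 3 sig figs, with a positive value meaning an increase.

T ∝ √L, so T'/T = √(0.4010) = 0.6332.
Percentage change in T = (0.6332 − 1) × 100% = -36.7%.

-36.7%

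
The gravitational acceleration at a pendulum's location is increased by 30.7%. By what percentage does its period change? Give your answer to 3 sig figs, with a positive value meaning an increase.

-12.5%

T ∝ 1/√g, so T'/T = 1/√(1.307) = 0.8747.
Percentage change in T = (0.8747 − 1) × 100% = -12.5%.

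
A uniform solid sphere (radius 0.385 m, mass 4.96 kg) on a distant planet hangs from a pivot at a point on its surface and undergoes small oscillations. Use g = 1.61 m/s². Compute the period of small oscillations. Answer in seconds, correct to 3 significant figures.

I_cm = (2/5)mr² = 0.2941 kg·m². The pivot is at distance d = 0.385 m from the centre of mass.
By the parallel-axis theorem, I = I_cm + md² = 0.2941 + 0.7352 = 1.029 kg·m².
T = 2π√(I/(mgd)) = 2π√(1.029/(4.96 × 1.61 × 0.385)) = 3.64 s.

3.64 s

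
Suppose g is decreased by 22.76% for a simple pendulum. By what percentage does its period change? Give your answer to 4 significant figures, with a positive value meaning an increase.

T ∝ 1/√g, so T'/T = 1/√(0.77240) = 1.1378.
Percentage change in T = (1.1378 − 1) × 100% = 13.78%.

13.78%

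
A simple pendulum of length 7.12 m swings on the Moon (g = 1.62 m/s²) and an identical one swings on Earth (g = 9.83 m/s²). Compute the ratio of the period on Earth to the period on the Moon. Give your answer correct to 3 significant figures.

0.406

T ∝ 1/√g, so T₂/T₁ = √(g₁/g₂) = √(1.62/9.83) = 0.406.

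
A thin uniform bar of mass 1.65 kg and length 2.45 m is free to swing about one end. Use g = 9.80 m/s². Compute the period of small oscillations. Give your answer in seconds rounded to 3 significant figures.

For a physical pendulum T = 2π√(I/(mgd)), with d = 1.225 m from pivot to centre of mass.
I_cm = mL²/12 = 1.65 × 2.45²/12 = 0.8253 kg·m²; I = I_cm + md² = 0.8253 + 1.65 × 1.225² = 3.301 kg·m².
T = 2π√(3.301/(1.65 × 9.80 × 1.225)) = 2.57 s.

2.57 s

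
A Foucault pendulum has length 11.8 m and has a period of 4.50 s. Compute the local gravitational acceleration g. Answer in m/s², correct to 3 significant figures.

From T = 2π√(L/g), g = 4π²L/T² = 4π² × 11.8/4.500² = 23.0 m/s².

23.0 m/s²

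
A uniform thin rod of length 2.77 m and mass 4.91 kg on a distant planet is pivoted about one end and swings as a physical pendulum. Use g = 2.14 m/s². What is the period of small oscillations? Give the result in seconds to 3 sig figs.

5.84 s

For a physical pendulum T = 2π√(I/(mgd)), with d = 1.385 m from pivot to centre of mass.
I_cm = mL²/12 = 4.91 × 2.77²/12 = 3.139 kg·m²; I = I_cm + md² = 3.139 + 4.91 × 1.385² = 12.56 kg·m².
T = 2π√(12.56/(4.91 × 2.14 × 1.385)) = 5.84 s.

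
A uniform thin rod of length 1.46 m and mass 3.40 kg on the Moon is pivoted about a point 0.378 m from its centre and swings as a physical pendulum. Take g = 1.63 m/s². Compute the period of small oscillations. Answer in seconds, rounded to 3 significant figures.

For a physical pendulum T = 2π√(I/(mgd)), with d = 0.3780 m from pivot to centre of mass.
I_cm = mL²/12 = 3.40 × 1.46²/12 = 0.6040 kg·m²; I = I_cm + md² = 0.6040 + 3.40 × 0.3780² = 1.090 kg·m².
T = 2π√(1.090/(3.40 × 1.63 × 0.3780)) = 4.53 s.

4.53 s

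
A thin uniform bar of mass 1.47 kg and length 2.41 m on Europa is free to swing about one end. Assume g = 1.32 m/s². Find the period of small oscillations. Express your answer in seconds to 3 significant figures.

6.93 s

For a physical pendulum T = 2π√(I/(mgd)), with d = 1.205 m from pivot to centre of mass.
I_cm = mL²/12 = 1.47 × 2.41²/12 = 0.7115 kg·m²; I = I_cm + md² = 0.7115 + 1.47 × 1.205² = 2.846 kg·m².
T = 2π√(2.846/(1.47 × 1.32 × 1.205)) = 6.93 s.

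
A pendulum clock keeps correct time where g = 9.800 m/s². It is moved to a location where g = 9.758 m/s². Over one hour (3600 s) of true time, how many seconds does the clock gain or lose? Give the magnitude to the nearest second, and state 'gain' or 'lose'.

The clock's period scales as T ∝ 1/√g, so T'/T = √(9.800/9.758) = 1.00215.
In 3600 s of true time the clock registers 3600/1.00215 = 3592.3 s, so it loses 8 s.

lose 8 s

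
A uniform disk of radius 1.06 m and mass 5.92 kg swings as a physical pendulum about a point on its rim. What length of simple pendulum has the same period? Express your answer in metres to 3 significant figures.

The equivalent simple-pendulum length is L_eq = I/(md), where I is about the pivot and d = 1.060 m.
I_cm = ½mR² = 3.326 kg·m², so I = I_cm + md² = 3.326 + 6.652 = 9.978 kg·m².
L_eq = 9.978/(5.92 × 1.060) = 1.59 m.

1.59 m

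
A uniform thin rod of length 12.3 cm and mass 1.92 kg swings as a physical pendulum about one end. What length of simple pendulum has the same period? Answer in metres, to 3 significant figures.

0.0820 m

The equivalent simple-pendulum length is L_eq = I/(md), where I is about the pivot and d = 0.06150 m.
I_cm = (1/12)mL² = 0.002421 kg·m², so I = I_cm + md² = 0.002421 + 0.007262 = 0.009683 kg·m².
L_eq = 0.009683/(1.92 × 0.06150) = 0.0820 m.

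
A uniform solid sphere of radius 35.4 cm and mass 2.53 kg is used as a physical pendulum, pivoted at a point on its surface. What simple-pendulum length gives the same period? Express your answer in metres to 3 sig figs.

0.496 m

The equivalent simple-pendulum length is L_eq = I/(md), where I is about the pivot and d = 0.3540 m.
I_cm = (2/5)mR² = 0.1268 kg·m², so I = I_cm + md² = 0.1268 + 0.3170 = 0.4439 kg·m².
L_eq = 0.4439/(2.53 × 0.3540) = 0.496 m.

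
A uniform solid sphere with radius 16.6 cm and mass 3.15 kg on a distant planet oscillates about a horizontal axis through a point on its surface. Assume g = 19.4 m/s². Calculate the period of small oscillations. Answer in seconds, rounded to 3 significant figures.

I_cm = (2/5)mr² = 0.03472 kg·m². The pivot is at distance d = 0.166 m from the centre of mass.
By the parallel-axis theorem, I = I_cm + md² = 0.03472 + 0.08680 = 0.1215 kg·m².
T = 2π√(I/(mgd)) = 2π√(0.1215/(3.15 × 19.4 × 0.166)) = 0.688 s.

0.688 s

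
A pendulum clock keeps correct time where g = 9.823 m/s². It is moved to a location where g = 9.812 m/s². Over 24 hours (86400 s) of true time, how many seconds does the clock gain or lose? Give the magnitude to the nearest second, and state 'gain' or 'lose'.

The clock's period scales as T ∝ 1/√g, so T'/T = √(9.823/9.812) = 1.00056.
In 86400 s of true time the clock registers 86400/1.00056 = 86351.6 s, so it loses 48 s.

lose 48 s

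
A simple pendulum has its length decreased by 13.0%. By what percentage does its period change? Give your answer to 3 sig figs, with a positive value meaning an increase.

-6.73%

T ∝ √L, so T'/T = √(0.8700) = 0.9327.
Percentage change in T = (0.9327 − 1) × 100% = -6.73%.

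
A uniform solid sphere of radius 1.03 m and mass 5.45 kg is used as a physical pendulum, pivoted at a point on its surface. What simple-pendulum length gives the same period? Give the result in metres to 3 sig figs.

The equivalent simple-pendulum length is L_eq = I/(md), where I is about the pivot and d = 1.030 m.
I_cm = (2/5)mR² = 2.313 kg·m², so I = I_cm + md² = 2.313 + 5.782 = 8.095 kg·m².
L_eq = 8.095/(5.45 × 1.030) = 1.44 m.

1.44 m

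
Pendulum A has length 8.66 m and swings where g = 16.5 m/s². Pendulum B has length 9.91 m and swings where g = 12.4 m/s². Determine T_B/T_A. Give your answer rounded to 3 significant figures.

T = 2π√(L/g), so T_B/T_A = √((L_B/g_B)/(L_A/g_A)) = √((9.91/12.4)/(8.66/16.5)) = 1.23.

1.23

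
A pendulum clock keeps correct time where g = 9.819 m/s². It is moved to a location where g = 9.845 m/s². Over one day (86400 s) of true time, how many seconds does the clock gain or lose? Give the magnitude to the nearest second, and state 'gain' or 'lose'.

gain 114 s

The clock's period scales as T ∝ 1/√g, so T'/T = √(9.819/9.845) = 0.998679.
In 86400 s of true time the clock registers 86400/0.998679 = 86514.3 s, so it gains 114 s.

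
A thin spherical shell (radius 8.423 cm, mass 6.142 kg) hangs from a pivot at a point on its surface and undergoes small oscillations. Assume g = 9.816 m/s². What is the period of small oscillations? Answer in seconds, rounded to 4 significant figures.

I_cm = (2/3)mr² = 0.029050 kg·m². The pivot is at distance d = 0.08423 m from the centre of mass.
By the parallel-axis theorem, I = I_cm + md² = 0.029050 + 0.043576 = 0.072626 kg·m².
T = 2π√(I/(mgd)) = 2π√(0.072626/(6.142 × 9.816 × 0.08423)) = 0.7514 s.

0.7514 s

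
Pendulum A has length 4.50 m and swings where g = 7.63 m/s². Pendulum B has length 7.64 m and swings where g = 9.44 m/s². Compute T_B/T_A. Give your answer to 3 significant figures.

T = 2π√(L/g), so T_B/T_A = √((L_B/g_B)/(L_A/g_A)) = √((7.64/9.44)/(4.50/7.63)) = 1.17.

1.17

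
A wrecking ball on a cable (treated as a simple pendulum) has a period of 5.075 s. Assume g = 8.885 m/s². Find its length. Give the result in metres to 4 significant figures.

5.797 m

From T = 2π√(L/g), L = gT²/(4π²) = 8.885 × 5.0750²/(4π²) = 5.797 m.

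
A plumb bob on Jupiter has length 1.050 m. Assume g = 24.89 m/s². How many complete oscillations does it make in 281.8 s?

218

T = 2π√(L/g) = 2π√(1.050/24.89) = 1.2905 s.
Number of complete oscillations = ⌊281.8/1.2905⌋ = ⌊218.36⌋ = 218.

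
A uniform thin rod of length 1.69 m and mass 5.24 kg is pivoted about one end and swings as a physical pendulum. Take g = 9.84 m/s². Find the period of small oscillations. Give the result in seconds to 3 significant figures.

2.13 s

For a physical pendulum T = 2π√(I/(mgd)), with d = 0.8450 m from pivot to centre of mass.
I_cm = mL²/12 = 5.24 × 1.69²/12 = 1.247 kg·m²; I = I_cm + md² = 1.247 + 5.24 × 0.8450² = 4.989 kg·m².
T = 2π√(4.989/(5.24 × 9.84 × 0.8450)) = 2.13 s.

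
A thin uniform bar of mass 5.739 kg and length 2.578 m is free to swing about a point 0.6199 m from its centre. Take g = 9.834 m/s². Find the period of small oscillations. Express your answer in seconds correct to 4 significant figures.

For a physical pendulum T = 2π√(I/(mgd)), with d = 0.61990 m from pivot to centre of mass.
I_cm = mL²/12 = 5.739 × 2.578²/12 = 3.1785 kg·m²; I = I_cm + md² = 3.1785 + 5.739 × 0.61990² = 5.3838 kg·m².
T = 2π√(5.3838/(5.739 × 9.834 × 0.61990)) = 2.465 s.

2.465 s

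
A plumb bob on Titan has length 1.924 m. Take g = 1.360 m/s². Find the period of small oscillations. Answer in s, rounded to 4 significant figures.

T = 2π√(L/g) = 2π√(1.924/1.360) = 2π × 1.1894 = 7.473 s.

7.473 s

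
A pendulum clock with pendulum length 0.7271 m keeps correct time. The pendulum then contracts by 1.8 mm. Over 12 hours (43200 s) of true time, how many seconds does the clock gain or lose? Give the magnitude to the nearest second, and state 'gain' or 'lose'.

T ∝ √L, so T'/T = √(0.72530/0.7271) = 0.998761.
In 43200 s of true time the clock registers 43200/0.998761 = 43253.6 s, so it gains 54 s.

gain 54 s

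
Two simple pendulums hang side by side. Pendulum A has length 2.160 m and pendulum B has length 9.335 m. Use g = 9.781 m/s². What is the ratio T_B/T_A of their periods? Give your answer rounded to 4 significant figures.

2.079

T ∝ √L, so T_B/T_A = √(L_B/L_A) = √(9.335/2.160) = 2.079.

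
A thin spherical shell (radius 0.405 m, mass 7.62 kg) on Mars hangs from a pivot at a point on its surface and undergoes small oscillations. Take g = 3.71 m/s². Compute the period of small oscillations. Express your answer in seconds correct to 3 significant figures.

I_cm = (2/3)mr² = 0.8332 kg·m². The pivot is at distance d = 0.405 m from the centre of mass.
By the parallel-axis theorem, I = I_cm + md² = 0.8332 + 1.250 = 2.083 kg·m².
T = 2π√(I/(mgd)) = 2π√(2.083/(7.62 × 3.71 × 0.405)) = 2.68 s.

2.68 s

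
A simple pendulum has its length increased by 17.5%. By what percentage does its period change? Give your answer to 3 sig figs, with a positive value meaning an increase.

T ∝ √L, so T'/T = √(1.175) = 1.084.
Percentage change in T = (1.084 − 1) × 100% = 8.40%.

8.40%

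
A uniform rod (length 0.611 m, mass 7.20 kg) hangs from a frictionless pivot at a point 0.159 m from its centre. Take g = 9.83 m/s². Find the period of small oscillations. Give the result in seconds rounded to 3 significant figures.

For a physical pendulum T = 2π√(I/(mgd)), with d = 0.1590 m from pivot to centre of mass.
I_cm = mL²/12 = 7.20 × 0.611²/12 = 0.2240 kg·m²; I = I_cm + md² = 0.2240 + 7.20 × 0.1590² = 0.4060 kg·m².
T = 2π√(0.4060/(7.20 × 9.83 × 0.1590)) = 1.19 s.

1.19 s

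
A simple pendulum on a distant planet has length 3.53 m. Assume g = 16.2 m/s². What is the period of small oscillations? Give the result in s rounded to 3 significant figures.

2.93 s

T = 2π√(L/g) = 2π√(3.53/16.2) = 2π × 0.4668 = 2.93 s.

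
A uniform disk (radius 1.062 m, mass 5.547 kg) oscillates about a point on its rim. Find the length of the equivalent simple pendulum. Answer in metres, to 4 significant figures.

The equivalent simple-pendulum length is L_eq = I/(md), where I is about the pivot and d = 1.0620 m.
I_cm = ½mR² = 3.1281 kg·m², so I = I_cm + md² = 3.1281 + 6.2562 = 9.3842 kg·m².
L_eq = 9.3842/(5.547 × 1.0620) = 1.593 m.

1.593 m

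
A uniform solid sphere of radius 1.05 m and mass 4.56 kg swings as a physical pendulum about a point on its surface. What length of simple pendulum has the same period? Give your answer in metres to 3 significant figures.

The equivalent simple-pendulum length is L_eq = I/(md), where I is about the pivot and d = 1.050 m.
I_cm = (2/5)mR² = 2.011 kg·m², so I = I_cm + md² = 2.011 + 5.027 = 7.038 kg·m².
L_eq = 7.038/(4.56 × 1.050) = 1.47 m.

1.47 m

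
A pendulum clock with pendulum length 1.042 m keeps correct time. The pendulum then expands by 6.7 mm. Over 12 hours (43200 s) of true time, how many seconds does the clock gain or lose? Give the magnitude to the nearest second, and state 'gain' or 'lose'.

T ∝ √L, so T'/T = √(1.04870/1.042) = 1.00321.
In 43200 s of true time the clock registers 43200/1.00321 = 43061.8 s, so it loses 138 s.

lose 138 s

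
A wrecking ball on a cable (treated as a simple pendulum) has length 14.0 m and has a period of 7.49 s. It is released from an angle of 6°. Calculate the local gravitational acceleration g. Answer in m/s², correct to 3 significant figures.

From T = 2π√(L/g), g = 4π²L/T² = 4π² × 14.0/7.490² = 9.85 m/s².

9.85 m/s²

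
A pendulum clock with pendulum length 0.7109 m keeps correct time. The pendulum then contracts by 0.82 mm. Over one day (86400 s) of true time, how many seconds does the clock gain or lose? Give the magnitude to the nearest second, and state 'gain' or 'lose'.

T ∝ √L, so T'/T = √(0.71008/0.7109) = 0.999423.
In 86400 s of true time the clock registers 86400/0.999423 = 86449.9 s, so it gains 50 s.

gain 50 s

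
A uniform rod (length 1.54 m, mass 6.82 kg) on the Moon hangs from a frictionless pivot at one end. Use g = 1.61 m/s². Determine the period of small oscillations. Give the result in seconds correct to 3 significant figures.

For a physical pendulum T = 2π√(I/(mgd)), with d = 0.7700 m from pivot to centre of mass.
I_cm = mL²/12 = 6.82 × 1.54²/12 = 1.348 kg·m²; I = I_cm + md² = 1.348 + 6.82 × 0.7700² = 5.391 kg·m².
T = 2π√(5.391/(6.82 × 1.61 × 0.7700)) = 5.02 s.

5.02 s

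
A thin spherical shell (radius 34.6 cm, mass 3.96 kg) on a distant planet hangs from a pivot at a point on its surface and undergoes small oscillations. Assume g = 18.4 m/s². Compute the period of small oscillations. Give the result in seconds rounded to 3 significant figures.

1.11 s

I_cm = (2/3)mr² = 0.3161 kg·m². The pivot is at distance d = 0.346 m from the centre of mass.
By the parallel-axis theorem, I = I_cm + md² = 0.3161 + 0.4741 = 0.7901 kg·m².
T = 2π√(I/(mgd)) = 2π√(0.7901/(3.96 × 18.4 × 0.346)) = 1.11 s.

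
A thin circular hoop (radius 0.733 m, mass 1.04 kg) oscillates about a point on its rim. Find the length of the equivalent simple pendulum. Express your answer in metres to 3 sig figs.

The equivalent simple-pendulum length is L_eq = I/(md), where I is about the pivot and d = 0.7330 m.
I_cm = mR² = 0.5588 kg·m², so I = I_cm + md² = 0.5588 + 0.5588 = 1.118 kg·m².
L_eq = 1.118/(1.04 × 0.7330) = 1.47 m.

1.47 m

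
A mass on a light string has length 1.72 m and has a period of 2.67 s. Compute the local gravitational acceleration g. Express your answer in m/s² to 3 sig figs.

From T = 2π√(L/g), g = 4π²L/T² = 4π² × 1.72/2.670² = 9.53 m/s².

9.53 m/s²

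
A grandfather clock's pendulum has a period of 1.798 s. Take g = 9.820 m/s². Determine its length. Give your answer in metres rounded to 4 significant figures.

0.8041 m

From T = 2π√(L/g), L = gT²/(4π²) = 9.820 × 1.7980²/(4π²) = 0.8041 m.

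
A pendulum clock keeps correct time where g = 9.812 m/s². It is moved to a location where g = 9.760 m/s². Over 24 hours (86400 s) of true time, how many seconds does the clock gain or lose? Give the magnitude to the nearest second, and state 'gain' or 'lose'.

The clock's period scales as T ∝ 1/√g, so T'/T = √(9.812/9.760) = 1.00266.
In 86400 s of true time the clock registers 86400/1.00266 = 86170.8 s, so it loses 229 s.

lose 229 s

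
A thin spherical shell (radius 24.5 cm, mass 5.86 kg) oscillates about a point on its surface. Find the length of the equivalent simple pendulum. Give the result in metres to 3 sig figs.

The equivalent simple-pendulum length is L_eq = I/(md), where I is about the pivot and d = 0.2450 m.
I_cm = (2/3)mR² = 0.2345 kg·m², so I = I_cm + md² = 0.2345 + 0.3517 = 0.5862 kg·m².
L_eq = 0.5862/(5.86 × 0.2450) = 0.408 m.

0.408 m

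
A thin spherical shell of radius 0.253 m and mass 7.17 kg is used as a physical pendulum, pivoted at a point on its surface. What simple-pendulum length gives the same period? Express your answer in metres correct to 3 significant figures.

0.422 m

The equivalent simple-pendulum length is L_eq = I/(md), where I is about the pivot and d = 0.2530 m.
I_cm = (2/3)mR² = 0.3060 kg·m², so I = I_cm + md² = 0.3060 + 0.4589 = 0.7649 kg·m².
L_eq = 0.7649/(7.17 × 0.2530) = 0.422 m.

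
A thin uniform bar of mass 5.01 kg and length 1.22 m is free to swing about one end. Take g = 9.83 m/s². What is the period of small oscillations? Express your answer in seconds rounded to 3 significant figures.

For a physical pendulum T = 2π√(I/(mgd)), with d = 0.6100 m from pivot to centre of mass.
I_cm = mL²/12 = 5.01 × 1.22²/12 = 0.6214 kg·m²; I = I_cm + md² = 0.6214 + 5.01 × 0.6100² = 2.486 kg·m².
T = 2π√(2.486/(5.01 × 9.83 × 0.6100)) = 1.81 s.

1.81 s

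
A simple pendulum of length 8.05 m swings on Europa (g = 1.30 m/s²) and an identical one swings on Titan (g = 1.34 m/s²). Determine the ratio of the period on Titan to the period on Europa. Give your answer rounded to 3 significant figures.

T ∝ 1/√g, so T₂/T₁ = √(g₁/g₂) = √(1.30/1.34) = 0.985.

0.985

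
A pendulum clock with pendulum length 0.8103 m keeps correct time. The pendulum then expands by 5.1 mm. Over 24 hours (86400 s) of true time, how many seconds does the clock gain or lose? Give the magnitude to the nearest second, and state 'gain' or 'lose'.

lose 271 s

T ∝ √L, so T'/T = √(0.81540/0.8103) = 1.00314.
In 86400 s of true time the clock registers 86400/1.00314 = 86129.4 s, so it loses 271 s.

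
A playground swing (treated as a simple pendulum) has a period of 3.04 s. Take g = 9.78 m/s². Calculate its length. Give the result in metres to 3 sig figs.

From T = 2π√(L/g), L = gT²/(4π²) = 9.78 × 3.040²/(4π²) = 2.29 m.

2.29 m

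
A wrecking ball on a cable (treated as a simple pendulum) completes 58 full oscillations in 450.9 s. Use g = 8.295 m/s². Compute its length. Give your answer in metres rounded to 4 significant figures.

T = 450.9/58 = 7.7741 s.
From T = 2π√(L/g), L = gT²/(4π²) = 8.295 × 7.7741²/(4π²) = 12.70 m.

12.70 m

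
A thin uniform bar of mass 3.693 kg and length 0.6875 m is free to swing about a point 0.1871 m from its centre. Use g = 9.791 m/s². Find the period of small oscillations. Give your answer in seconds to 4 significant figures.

1.266 s

For a physical pendulum T = 2π√(I/(mgd)), with d = 0.18710 m from pivot to centre of mass.
I_cm = mL²/12 = 3.693 × 0.6875²/12 = 0.14546 kg·m²; I = I_cm + md² = 0.14546 + 3.693 × 0.18710² = 0.27474 kg·m².
T = 2π√(0.27474/(3.693 × 9.791 × 0.18710)) = 1.266 s.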